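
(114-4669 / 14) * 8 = -1756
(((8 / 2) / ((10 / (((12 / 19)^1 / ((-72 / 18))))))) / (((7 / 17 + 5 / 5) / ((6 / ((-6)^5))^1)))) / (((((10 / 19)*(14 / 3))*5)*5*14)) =17 / 423360000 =0.00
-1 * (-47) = 47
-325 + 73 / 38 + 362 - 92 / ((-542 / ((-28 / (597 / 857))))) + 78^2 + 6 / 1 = 37638085505 / 6147906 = 6122.10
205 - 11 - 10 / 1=184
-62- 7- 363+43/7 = -425.86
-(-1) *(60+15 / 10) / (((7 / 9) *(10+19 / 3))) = 3321 / 686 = 4.84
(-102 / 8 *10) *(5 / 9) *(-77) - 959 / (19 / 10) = 564235 / 114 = 4949.43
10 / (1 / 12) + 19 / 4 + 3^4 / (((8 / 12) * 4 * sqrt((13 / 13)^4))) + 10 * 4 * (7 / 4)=1801 / 8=225.12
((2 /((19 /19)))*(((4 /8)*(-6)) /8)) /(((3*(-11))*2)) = 1 /88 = 0.01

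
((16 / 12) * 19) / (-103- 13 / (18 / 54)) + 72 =15298 / 213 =71.82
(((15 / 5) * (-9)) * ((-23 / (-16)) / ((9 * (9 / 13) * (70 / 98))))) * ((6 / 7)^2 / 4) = -897 / 560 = -1.60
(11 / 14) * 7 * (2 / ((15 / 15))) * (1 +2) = 33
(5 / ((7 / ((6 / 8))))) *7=15 / 4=3.75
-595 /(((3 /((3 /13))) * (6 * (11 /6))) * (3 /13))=-595 /33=-18.03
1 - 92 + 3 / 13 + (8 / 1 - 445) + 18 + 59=-5860 / 13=-450.77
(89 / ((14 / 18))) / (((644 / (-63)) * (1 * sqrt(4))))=-7209 / 1288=-5.60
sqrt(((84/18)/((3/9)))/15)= 0.97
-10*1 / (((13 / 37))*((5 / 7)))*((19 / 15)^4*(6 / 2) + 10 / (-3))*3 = -38368778 / 73125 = -524.70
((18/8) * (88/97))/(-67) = -0.03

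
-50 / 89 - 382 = -34048 / 89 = -382.56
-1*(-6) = 6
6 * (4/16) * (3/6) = 3/4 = 0.75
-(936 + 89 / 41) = -38465 / 41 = -938.17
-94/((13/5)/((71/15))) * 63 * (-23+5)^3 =817378128/13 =62875240.62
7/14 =0.50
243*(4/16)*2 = 121.50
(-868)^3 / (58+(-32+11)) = -653972032 / 37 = -17674919.78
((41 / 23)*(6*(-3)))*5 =-3690 / 23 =-160.43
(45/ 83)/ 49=45/ 4067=0.01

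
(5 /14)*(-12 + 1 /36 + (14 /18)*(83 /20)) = -787 /252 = -3.12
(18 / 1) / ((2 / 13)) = 117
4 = 4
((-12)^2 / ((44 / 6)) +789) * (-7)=-62265 / 11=-5660.45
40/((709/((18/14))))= 360/4963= 0.07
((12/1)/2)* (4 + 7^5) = 100866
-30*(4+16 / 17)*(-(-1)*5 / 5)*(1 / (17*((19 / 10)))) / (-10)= 2520 / 5491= 0.46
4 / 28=1 / 7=0.14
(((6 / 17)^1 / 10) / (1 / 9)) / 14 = 27 / 1190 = 0.02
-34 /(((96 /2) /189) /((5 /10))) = -1071 /16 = -66.94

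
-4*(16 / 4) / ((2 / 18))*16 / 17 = -2304 / 17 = -135.53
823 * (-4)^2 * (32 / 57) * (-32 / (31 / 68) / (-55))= 916914176 / 97185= 9434.73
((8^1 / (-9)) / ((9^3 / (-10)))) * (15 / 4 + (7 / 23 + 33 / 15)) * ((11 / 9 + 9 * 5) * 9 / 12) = 398944 / 150903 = 2.64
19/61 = 0.31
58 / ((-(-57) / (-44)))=-44.77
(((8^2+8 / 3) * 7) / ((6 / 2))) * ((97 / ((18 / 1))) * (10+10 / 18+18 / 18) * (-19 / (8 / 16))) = -368094.38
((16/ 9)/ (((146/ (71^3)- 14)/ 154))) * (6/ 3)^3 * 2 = -881892704/ 2818467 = -312.90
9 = 9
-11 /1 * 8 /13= -6.77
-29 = -29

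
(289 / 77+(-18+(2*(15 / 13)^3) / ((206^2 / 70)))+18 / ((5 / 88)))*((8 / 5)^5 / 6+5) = 24535708913348108 / 12018173578125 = 2041.55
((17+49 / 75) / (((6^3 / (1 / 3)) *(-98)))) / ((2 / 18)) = -331 / 132300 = -0.00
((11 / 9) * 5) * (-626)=-3825.56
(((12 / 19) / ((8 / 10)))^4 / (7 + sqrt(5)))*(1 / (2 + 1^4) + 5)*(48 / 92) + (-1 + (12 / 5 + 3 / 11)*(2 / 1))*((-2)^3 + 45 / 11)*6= -184512780546 / 1813416715 - 810000*sqrt(5) / 32971213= -101.80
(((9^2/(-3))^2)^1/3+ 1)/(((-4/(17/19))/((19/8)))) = -129.62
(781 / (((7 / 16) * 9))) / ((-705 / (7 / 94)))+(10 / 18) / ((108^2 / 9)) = -2643911 / 128828880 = -0.02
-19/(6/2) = -19/3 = -6.33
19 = 19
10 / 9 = 1.11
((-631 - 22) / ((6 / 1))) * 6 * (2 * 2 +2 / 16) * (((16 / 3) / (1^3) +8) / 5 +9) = -251405 / 8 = -31425.62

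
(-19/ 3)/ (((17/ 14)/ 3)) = -266/ 17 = -15.65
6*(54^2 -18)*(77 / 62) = 669438 / 31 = 21594.77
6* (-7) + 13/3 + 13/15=-184/5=-36.80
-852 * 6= -5112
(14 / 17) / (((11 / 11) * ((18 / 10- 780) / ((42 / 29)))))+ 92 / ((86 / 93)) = 2735400898 / 27495103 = 99.49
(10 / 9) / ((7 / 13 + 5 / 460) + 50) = 11960 / 544113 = 0.02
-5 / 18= -0.28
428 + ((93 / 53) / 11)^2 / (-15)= 727359577 / 1699445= 428.00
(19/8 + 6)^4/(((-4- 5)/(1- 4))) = 20151121/12288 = 1639.90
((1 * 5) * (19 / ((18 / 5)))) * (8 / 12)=475 / 27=17.59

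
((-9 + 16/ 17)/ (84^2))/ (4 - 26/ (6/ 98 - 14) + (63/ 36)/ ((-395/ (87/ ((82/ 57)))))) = -1515382345/ 7426653864714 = -0.00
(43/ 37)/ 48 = 43/ 1776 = 0.02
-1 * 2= -2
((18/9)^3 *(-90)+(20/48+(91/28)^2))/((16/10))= -170165/384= -443.14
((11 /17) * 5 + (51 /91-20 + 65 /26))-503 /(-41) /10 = -3957032 /317135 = -12.48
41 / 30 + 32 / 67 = 1.84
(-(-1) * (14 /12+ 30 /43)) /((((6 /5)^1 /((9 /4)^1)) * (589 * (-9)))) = -2405 /3647088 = -0.00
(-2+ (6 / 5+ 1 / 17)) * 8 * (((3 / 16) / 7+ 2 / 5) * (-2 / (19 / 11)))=23661 / 8075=2.93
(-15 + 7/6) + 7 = -41/6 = -6.83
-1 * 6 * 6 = -36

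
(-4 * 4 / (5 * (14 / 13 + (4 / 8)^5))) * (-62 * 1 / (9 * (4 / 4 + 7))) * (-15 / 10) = -25792 / 6915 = -3.73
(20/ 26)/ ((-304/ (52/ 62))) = -5/ 2356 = -0.00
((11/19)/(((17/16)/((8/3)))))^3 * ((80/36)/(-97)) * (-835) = 46614865510400/794301851457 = 58.69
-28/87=-0.32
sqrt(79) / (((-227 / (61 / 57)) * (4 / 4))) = -61 * sqrt(79) / 12939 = -0.04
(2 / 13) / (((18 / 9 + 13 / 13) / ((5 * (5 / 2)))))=25 / 39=0.64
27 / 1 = 27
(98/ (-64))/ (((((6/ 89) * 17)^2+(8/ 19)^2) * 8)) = -140114569/ 1091273728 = -0.13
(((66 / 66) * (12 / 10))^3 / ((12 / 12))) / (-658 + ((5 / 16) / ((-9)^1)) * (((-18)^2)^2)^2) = -108 / 23914886125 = -0.00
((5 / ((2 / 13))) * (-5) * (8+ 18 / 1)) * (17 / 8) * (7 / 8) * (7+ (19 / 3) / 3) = -20613775 / 288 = -71575.61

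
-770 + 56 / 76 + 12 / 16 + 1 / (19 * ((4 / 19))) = -14597 / 19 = -768.26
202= 202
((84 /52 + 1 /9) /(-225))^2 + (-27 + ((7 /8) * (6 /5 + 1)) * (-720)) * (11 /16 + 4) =-73441270456511 /11088090000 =-6623.44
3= 3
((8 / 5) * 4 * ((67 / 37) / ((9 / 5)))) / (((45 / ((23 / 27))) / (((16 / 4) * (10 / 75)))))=394496 / 6068925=0.07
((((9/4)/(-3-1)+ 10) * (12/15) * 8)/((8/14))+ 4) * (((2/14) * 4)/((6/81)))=846.26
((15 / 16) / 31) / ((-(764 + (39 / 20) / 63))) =-1575 / 39790732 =-0.00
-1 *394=-394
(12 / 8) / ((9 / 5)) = 5 / 6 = 0.83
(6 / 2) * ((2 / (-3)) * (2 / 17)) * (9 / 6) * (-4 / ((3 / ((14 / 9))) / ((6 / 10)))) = 0.44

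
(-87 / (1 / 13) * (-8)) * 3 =27144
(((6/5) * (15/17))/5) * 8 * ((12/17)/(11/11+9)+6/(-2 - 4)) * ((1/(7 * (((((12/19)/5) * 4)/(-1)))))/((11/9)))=40527/111265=0.36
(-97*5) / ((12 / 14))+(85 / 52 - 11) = -89731 / 156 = -575.20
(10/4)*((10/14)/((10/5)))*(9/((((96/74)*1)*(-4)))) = -2775/1792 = -1.55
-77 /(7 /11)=-121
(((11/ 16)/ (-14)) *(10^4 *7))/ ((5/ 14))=-9625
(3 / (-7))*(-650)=1950 / 7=278.57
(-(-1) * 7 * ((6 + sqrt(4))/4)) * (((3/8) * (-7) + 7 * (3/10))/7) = -21/20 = -1.05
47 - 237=-190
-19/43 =-0.44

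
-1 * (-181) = 181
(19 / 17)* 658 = 12502 / 17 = 735.41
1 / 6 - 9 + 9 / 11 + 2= -397 / 66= -6.02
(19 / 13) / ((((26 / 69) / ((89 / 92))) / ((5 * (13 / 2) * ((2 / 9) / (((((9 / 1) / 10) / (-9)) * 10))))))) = -8455 / 312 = -27.10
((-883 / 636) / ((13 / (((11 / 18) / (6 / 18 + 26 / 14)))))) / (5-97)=67991 / 209941056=0.00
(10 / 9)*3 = 10 / 3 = 3.33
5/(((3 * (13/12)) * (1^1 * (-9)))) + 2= 214/117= 1.83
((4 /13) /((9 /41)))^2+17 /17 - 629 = -8569796 /13689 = -626.04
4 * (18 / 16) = 9 / 2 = 4.50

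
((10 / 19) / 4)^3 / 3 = 125 / 164616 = 0.00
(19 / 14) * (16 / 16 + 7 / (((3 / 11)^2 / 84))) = 450661 / 42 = 10730.02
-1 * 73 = -73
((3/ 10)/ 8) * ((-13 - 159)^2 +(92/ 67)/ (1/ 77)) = 1491909/ 1340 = 1113.36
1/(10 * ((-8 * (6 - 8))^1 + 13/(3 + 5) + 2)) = 4/785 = 0.01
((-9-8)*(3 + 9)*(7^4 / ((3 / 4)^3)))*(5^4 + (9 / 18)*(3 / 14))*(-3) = 6531839552 / 3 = 2177279850.67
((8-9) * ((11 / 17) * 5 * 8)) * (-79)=34760 / 17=2044.71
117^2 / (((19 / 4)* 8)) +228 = 22353 / 38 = 588.24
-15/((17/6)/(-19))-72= 486/17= 28.59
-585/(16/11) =-6435/16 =-402.19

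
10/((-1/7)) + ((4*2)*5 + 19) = -11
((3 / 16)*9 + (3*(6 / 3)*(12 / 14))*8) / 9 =533 / 112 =4.76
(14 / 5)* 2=28 / 5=5.60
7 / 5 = 1.40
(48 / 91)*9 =432 / 91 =4.75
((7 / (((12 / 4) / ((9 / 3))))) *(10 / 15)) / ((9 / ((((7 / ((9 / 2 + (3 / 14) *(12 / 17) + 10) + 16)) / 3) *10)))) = 0.39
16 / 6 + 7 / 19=173 / 57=3.04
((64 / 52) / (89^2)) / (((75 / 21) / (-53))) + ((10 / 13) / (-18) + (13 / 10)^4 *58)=59030414141 / 356445000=165.61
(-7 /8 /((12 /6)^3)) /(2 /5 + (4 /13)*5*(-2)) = 455 /11136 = 0.04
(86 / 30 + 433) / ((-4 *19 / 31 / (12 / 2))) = -101339 / 95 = -1066.73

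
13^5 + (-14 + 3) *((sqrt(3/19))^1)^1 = 371293- 11 *sqrt(57)/19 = 371288.63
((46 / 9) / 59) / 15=0.01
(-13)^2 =169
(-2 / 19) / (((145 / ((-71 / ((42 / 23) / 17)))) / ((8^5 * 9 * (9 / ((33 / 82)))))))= 671338266624 / 212135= 3164674.70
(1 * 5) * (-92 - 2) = -470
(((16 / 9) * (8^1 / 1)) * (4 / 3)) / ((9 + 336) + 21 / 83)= 2656 / 48357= 0.05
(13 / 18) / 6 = 13 / 108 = 0.12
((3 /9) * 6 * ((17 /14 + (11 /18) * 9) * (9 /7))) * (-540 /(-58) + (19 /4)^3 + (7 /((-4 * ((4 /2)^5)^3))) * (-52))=46822898313 /23281664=2011.15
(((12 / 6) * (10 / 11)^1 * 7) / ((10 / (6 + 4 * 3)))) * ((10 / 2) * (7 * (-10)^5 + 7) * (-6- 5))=881991180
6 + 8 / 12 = 20 / 3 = 6.67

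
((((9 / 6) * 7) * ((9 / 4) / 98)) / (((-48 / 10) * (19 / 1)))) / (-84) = 15 / 476672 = 0.00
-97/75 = -1.29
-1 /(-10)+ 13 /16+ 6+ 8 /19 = 11147 /1520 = 7.33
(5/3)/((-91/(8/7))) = -40/1911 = -0.02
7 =7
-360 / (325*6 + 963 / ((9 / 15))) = -8 / 79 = -0.10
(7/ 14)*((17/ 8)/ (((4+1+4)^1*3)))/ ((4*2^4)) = 17/ 27648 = 0.00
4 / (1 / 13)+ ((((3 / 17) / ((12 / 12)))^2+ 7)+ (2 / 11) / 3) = 563558 / 9537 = 59.09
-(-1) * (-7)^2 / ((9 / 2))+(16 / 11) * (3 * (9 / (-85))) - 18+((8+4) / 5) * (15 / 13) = -525524 / 109395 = -4.80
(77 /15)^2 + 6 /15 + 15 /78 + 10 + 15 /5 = 233669 /5850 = 39.94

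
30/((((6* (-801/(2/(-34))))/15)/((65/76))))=1625/344964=0.00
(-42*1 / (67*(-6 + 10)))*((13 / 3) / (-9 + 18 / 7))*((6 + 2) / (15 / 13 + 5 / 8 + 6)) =264992 / 2439135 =0.11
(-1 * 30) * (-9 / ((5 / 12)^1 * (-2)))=-324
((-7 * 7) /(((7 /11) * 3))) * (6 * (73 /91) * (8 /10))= -6424 /65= -98.83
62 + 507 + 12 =581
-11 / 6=-1.83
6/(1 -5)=-3/2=-1.50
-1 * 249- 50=-299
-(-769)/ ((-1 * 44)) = -769/ 44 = -17.48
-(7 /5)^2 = -49 /25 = -1.96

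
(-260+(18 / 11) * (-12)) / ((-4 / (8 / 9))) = 6152 / 99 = 62.14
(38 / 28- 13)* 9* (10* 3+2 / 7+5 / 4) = -1295361 / 392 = -3304.49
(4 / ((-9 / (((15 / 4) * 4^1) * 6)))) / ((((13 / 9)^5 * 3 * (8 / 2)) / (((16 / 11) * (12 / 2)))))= -18895680 / 4084223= -4.63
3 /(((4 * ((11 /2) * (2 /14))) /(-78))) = -819 /11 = -74.45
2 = 2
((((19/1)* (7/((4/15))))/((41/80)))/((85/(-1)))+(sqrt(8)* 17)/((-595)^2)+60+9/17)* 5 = 245.40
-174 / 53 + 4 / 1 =38 / 53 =0.72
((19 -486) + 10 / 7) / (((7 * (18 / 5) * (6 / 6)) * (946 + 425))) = -0.01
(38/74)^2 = 361/1369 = 0.26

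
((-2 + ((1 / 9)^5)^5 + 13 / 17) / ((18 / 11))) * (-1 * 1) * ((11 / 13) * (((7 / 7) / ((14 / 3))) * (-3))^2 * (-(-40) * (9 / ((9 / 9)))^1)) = 9120893933624987140326003260 / 95976756897716934367815141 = 95.03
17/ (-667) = -17/ 667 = -0.03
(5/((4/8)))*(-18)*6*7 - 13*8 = -7664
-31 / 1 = -31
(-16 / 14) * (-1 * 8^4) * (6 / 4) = 49152 / 7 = 7021.71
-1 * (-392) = 392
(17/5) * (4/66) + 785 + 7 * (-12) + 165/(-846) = 3624227/5170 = 701.01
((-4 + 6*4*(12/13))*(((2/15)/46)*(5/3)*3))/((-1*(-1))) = 236/897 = 0.26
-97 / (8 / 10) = -485 / 4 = -121.25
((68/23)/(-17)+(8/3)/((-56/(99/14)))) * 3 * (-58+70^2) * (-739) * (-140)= -123556558140/161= -767432038.14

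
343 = 343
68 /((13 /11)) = 748 /13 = 57.54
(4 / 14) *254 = 508 / 7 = 72.57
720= 720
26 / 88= 13 / 44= 0.30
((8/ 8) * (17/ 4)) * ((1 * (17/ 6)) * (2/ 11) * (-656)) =-47396/ 33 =-1436.24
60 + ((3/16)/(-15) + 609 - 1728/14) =305513/560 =545.56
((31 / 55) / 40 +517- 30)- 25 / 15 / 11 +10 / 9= 9661879 / 19800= 487.97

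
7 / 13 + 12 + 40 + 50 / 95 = 13107 / 247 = 53.06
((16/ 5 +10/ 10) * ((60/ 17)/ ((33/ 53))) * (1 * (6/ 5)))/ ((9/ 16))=47488/ 935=50.79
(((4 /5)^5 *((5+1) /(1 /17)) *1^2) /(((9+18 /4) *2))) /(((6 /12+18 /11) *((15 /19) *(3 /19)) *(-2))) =-138254336 /59484375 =-2.32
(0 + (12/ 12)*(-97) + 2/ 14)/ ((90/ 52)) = -55.96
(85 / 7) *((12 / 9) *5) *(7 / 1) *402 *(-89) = -20274200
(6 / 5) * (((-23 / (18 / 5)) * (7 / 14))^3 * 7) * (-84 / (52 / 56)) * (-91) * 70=-25561346125 / 162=-157786087.19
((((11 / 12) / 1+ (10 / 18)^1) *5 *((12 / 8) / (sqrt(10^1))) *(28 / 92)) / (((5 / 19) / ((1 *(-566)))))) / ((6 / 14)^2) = -97748483 *sqrt(10) / 24840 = -12443.96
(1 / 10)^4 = 1 / 10000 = 0.00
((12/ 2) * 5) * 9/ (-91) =-2.97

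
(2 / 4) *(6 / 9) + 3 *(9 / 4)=85 / 12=7.08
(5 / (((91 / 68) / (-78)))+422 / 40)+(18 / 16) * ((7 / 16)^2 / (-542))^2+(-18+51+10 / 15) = -3997856214376687 / 16171778703360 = -247.21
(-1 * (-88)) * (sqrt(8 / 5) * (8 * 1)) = 1408 * sqrt(10) / 5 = 890.50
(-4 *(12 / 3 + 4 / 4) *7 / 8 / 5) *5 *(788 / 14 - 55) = -45 / 2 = -22.50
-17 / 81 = -0.21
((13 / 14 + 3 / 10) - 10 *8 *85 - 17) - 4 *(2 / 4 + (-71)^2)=-944362 / 35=-26981.77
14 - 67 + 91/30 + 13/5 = -1421/30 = -47.37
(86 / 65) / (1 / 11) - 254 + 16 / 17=-263548 / 1105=-238.50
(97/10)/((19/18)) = 873/95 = 9.19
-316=-316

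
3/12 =0.25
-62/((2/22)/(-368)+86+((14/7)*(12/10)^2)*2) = -6274400/9286087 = -0.68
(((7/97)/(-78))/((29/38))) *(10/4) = -665/219414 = -0.00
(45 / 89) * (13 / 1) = 585 / 89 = 6.57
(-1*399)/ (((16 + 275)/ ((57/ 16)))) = -4.88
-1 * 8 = -8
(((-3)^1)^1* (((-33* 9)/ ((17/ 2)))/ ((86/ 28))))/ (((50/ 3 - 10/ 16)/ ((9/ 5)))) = 69984/ 18275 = 3.83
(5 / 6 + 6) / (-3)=-41 / 18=-2.28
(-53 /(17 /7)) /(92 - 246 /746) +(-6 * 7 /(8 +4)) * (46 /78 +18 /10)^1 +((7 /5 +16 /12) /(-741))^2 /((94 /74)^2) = -1364609151073066811 /158635644581036025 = -8.60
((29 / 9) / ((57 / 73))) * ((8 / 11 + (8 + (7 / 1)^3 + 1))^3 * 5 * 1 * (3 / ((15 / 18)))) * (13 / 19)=3215062225024000 / 1441473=2230400586.78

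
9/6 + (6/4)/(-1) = 0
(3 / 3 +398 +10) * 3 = 1227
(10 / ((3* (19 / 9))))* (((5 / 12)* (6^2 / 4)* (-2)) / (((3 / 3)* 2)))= -5.92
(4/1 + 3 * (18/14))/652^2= 55/2975728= 0.00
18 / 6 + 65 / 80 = 61 / 16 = 3.81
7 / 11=0.64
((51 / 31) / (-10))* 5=-51 / 62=-0.82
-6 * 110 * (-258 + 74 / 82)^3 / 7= 773017588477860 / 482447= 1602284993.95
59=59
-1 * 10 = -10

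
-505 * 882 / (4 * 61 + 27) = -445410 / 271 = -1643.58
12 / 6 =2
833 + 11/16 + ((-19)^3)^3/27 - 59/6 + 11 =-5163002803807/432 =-11951395379.18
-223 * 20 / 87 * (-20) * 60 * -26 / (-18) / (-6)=-11596000 / 783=-14809.71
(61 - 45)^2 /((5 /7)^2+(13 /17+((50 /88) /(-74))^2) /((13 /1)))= 29389832536064 /65327185457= 449.89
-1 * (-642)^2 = -412164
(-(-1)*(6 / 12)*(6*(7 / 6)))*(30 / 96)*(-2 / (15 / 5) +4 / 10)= -7 / 24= -0.29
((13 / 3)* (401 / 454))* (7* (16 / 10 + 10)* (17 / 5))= 17990063 / 17025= 1056.69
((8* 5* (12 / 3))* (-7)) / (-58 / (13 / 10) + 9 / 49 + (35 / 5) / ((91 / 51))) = 178360 / 6451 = 27.65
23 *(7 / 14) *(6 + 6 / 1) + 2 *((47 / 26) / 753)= 1350929 / 9789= 138.00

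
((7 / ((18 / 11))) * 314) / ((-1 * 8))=-12089 / 72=-167.90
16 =16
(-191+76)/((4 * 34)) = -115/136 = -0.85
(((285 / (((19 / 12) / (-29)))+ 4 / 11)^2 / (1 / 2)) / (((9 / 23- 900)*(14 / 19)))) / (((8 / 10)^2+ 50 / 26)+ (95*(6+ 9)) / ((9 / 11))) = -1540128937100 / 32679722229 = -47.13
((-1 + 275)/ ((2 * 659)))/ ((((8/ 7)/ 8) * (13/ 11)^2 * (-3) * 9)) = -116039/ 3007017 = -0.04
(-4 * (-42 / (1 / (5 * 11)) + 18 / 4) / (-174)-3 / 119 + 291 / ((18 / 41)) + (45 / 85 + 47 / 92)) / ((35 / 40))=40125410 / 57477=698.11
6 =6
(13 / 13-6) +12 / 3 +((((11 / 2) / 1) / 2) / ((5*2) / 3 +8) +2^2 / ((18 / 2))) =-383 / 1224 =-0.31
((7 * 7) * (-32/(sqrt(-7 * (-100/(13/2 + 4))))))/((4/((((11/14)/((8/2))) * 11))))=-847 * sqrt(6)/20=-103.74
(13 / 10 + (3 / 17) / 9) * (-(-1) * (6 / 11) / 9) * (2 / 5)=1346 / 42075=0.03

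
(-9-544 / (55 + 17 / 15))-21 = -16710 / 421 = -39.69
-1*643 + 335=-308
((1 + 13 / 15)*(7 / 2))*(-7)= -686 / 15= -45.73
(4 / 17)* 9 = 36 / 17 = 2.12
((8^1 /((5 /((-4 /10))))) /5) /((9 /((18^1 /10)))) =-0.03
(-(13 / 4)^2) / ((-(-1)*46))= -169 / 736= -0.23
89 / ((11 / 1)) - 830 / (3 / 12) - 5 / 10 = -72873 / 22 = -3312.41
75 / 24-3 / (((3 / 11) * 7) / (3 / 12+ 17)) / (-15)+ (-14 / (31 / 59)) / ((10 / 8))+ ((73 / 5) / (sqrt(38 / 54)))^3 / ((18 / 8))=-142213 / 8680+ 14004612 * sqrt(57) / 45125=2326.72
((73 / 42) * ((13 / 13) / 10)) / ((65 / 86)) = 3139 / 13650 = 0.23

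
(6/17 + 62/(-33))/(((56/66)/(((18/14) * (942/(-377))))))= 1814292/314041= 5.78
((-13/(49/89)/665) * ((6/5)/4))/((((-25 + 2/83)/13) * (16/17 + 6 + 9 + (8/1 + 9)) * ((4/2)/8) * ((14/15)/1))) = 63668553/88263641200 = 0.00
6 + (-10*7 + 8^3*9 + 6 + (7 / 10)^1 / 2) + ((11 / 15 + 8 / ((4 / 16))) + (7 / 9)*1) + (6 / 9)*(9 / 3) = 165091 / 36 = 4585.86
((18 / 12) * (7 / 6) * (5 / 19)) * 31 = 1085 / 76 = 14.28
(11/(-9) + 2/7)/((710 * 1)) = -59/44730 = -0.00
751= 751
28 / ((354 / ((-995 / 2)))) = -6965 / 177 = -39.35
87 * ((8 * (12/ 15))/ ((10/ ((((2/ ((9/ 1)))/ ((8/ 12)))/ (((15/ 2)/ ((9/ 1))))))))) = 2784/ 125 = 22.27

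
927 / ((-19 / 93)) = -86211 / 19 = -4537.42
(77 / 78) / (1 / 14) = 539 / 39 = 13.82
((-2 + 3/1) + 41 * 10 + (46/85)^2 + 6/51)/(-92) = -4.47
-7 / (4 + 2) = -7 / 6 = -1.17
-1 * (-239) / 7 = 239 / 7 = 34.14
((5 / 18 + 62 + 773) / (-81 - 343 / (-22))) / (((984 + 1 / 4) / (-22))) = 469480 / 1644777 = 0.29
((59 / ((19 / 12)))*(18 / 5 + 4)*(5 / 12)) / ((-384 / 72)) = -177 / 8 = -22.12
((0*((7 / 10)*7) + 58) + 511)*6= 3414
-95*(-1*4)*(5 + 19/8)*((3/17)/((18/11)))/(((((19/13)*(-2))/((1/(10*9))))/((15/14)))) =-42185/34272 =-1.23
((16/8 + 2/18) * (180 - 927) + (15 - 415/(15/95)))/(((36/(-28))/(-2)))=-175994/27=-6518.30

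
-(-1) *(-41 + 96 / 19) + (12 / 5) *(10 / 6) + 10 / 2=-512 / 19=-26.95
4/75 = 0.05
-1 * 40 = -40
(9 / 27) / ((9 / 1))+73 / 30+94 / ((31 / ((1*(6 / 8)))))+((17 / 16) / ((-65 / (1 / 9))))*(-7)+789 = 138189967 / 174096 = 793.76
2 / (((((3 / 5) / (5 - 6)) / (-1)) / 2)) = 6.67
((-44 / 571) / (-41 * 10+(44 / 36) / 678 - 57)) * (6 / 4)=402732 / 1627134733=0.00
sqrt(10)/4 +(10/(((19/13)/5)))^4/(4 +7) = 124522.86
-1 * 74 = -74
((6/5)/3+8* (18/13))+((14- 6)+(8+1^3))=1851/65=28.48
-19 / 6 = -3.17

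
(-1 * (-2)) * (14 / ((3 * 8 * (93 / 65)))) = 455 / 558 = 0.82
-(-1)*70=70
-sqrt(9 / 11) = -3 * sqrt(11) / 11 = -0.90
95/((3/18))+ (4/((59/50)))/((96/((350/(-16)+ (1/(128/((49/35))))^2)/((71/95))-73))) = 466472667695/823590912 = 566.39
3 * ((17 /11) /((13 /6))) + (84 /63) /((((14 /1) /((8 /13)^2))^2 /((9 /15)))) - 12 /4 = -0.86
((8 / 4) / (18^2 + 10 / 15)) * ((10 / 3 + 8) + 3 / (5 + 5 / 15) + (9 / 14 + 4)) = 5557 / 54544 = 0.10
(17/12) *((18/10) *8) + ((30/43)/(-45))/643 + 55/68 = 21.21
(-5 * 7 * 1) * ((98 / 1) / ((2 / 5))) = -8575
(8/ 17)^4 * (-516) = -2113536/ 83521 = -25.31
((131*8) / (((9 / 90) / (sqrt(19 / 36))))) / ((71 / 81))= 141480*sqrt(19) / 71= 8685.87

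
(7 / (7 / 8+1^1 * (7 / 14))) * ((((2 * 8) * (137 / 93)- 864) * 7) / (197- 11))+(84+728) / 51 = -234678164 / 1617363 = -145.10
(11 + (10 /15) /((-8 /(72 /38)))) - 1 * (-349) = 6837 /19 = 359.84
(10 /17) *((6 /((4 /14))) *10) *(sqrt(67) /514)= 1050 *sqrt(67) /4369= 1.97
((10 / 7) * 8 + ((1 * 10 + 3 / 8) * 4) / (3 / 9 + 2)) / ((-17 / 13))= -5317 / 238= -22.34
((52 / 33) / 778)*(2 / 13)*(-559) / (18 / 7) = -7826 / 115533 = -0.07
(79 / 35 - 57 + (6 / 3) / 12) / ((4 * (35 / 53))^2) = -32193949 / 4116000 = -7.82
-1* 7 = -7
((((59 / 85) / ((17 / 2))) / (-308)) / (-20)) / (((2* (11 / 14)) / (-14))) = -413 / 3496900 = -0.00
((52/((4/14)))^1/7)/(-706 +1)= -26/705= -0.04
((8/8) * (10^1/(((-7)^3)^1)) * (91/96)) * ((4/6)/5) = -13/3528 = -0.00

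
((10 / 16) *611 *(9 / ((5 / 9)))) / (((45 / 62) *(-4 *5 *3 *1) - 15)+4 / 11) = -16876431 / 158728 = -106.32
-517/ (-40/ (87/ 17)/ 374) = 494769/ 20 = 24738.45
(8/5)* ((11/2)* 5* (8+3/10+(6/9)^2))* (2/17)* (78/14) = 450164/1785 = 252.19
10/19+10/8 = 135/76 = 1.78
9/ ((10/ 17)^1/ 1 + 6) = 153/ 112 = 1.37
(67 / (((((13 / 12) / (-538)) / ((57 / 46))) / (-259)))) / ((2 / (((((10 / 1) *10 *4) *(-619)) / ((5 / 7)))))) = -553390410152160 / 299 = -1850804047331.64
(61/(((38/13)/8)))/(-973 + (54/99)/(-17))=-593164/3457183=-0.17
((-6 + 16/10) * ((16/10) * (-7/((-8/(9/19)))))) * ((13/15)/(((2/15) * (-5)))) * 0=0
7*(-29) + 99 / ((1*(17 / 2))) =-191.35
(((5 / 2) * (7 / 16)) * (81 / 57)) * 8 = 945 / 76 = 12.43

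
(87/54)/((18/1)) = 29/324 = 0.09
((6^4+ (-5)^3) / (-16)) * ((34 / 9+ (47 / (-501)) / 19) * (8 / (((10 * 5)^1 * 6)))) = -126164711 / 17134200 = -7.36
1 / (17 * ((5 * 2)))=1 / 170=0.01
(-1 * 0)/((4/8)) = 0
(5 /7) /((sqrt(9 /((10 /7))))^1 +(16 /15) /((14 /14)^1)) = -2400 /16261 +675* sqrt(70) /16261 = 0.20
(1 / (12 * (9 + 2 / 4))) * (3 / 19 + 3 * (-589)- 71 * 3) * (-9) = 112851 / 722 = 156.30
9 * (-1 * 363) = -3267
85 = 85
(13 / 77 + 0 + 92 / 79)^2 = 65788321 / 37002889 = 1.78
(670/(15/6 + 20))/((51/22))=5896/459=12.85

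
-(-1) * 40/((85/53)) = 424/17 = 24.94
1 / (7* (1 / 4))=4 / 7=0.57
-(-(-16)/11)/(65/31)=-0.69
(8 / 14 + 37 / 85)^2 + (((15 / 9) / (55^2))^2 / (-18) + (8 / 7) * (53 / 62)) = 51812250025511 / 26030432285550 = 1.99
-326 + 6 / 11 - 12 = -3712 / 11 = -337.45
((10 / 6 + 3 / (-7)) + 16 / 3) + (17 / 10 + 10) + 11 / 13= 17397 / 910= 19.12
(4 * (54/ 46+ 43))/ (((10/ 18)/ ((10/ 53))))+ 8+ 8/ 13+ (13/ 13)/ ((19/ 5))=20741811/ 301093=68.89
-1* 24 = -24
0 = 0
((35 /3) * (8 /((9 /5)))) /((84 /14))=8.64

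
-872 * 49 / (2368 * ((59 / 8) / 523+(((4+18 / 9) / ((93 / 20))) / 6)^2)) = -24159623607 / 80803967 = -298.99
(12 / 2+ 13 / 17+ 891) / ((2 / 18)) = 137358 / 17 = 8079.88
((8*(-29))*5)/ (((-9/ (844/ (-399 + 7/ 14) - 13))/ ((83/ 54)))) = -580038860/ 193671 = -2994.97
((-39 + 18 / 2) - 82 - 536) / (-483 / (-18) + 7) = -3888 / 203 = -19.15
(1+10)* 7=77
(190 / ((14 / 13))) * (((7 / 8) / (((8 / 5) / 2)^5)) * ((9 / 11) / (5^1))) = 6946875 / 90112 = 77.09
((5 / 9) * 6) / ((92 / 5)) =25 / 138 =0.18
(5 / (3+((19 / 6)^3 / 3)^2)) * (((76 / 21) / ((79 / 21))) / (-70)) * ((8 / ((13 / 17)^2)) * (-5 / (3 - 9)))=-30742571520 / 4514495805001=-0.01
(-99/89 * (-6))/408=99/6052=0.02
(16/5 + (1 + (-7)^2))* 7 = 1862/5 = 372.40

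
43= 43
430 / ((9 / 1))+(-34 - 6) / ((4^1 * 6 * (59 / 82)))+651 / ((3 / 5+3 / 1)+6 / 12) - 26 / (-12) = 8987441 / 43542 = 206.41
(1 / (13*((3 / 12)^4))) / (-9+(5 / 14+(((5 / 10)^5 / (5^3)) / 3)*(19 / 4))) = -86016000 / 37750271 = -2.28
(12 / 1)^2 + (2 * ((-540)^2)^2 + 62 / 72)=170061120144.86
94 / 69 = 1.36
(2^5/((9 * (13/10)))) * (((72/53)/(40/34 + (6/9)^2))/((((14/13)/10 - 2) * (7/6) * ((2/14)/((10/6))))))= -816000/67363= -12.11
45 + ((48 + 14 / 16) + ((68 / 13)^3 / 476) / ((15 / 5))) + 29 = 45389663 / 369096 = 122.98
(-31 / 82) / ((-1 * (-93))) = -1 / 246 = -0.00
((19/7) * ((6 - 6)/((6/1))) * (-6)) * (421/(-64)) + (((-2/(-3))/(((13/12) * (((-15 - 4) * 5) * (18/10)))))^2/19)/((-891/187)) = -0.00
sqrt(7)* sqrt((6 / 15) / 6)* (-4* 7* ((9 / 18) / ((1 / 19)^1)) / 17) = -266* sqrt(105) / 255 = -10.69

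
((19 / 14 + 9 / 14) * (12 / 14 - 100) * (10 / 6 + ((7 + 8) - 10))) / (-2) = 13880 / 21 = 660.95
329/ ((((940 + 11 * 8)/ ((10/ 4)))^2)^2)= 205625/ 17868678762496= 0.00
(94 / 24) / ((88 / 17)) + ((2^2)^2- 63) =-48833 / 1056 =-46.24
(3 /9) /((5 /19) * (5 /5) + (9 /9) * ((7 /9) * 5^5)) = 57 /415670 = 0.00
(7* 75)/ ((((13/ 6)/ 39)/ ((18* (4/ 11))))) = 680400/ 11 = 61854.55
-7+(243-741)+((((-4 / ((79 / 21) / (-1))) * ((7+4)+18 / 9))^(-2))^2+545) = 56878854601921 / 1421970391296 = 40.00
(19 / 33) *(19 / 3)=361 / 99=3.65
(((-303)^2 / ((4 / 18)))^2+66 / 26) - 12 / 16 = 4437811891293 / 26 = 170685072742.04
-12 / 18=-2 / 3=-0.67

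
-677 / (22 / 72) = -24372 / 11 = -2215.64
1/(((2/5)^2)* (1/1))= 25/4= 6.25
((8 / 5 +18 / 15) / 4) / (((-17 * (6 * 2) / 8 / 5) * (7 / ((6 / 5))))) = -2 / 85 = -0.02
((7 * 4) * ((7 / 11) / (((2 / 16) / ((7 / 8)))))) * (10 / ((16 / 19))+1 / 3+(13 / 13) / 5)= 510727 / 330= 1547.66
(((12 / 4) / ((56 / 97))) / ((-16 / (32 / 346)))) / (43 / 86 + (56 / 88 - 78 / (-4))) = -0.00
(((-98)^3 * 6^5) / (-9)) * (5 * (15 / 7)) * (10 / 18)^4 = 67228000000 / 81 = 829975308.64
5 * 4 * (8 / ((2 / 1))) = 80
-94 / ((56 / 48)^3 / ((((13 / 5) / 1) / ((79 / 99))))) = -26131248 / 135485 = -192.87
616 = 616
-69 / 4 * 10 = -345 / 2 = -172.50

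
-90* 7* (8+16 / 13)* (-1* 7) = 529200 / 13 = 40707.69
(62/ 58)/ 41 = 31/ 1189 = 0.03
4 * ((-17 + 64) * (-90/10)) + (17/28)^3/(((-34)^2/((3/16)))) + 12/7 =-2374729677/1404928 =-1690.29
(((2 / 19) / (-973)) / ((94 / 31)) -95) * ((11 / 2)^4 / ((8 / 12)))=-1812800729289 / 13902224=-130396.46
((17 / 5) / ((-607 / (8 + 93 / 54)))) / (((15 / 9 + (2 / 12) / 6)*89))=-1190 / 3295403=-0.00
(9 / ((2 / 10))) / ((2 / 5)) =225 / 2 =112.50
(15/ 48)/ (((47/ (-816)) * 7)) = -255/ 329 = -0.78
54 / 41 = 1.32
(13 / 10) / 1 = 13 / 10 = 1.30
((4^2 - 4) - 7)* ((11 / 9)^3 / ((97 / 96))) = 212960 / 23571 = 9.03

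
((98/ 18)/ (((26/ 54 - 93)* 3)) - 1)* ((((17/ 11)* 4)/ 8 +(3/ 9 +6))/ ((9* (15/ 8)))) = -265454/ 618255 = -0.43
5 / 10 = 1 / 2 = 0.50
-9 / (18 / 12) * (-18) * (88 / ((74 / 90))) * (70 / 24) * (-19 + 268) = 310602600 / 37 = 8394664.86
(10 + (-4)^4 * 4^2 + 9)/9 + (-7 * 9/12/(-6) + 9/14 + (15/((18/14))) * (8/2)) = 254725/504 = 505.41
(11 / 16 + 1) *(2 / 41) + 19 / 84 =2125 / 6888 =0.31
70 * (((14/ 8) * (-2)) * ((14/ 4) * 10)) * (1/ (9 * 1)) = -8575/ 9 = -952.78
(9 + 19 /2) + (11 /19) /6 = 1060 /57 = 18.60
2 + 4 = 6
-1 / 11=-0.09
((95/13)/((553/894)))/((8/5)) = 7.38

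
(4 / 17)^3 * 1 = 64 / 4913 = 0.01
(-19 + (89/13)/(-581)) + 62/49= -938274/52871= -17.75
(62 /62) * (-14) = -14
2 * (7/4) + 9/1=25/2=12.50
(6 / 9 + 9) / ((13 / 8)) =232 / 39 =5.95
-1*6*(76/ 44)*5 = -570/ 11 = -51.82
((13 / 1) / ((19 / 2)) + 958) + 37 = 18931 / 19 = 996.37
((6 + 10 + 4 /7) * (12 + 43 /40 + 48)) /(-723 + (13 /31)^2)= -9726281 /6946340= -1.40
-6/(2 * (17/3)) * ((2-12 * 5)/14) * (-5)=-1305/119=-10.97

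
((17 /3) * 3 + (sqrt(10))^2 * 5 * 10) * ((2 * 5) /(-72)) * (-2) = 2585 /18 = 143.61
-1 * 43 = -43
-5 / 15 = -1 / 3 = -0.33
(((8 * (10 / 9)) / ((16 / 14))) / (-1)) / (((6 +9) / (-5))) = 70 / 27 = 2.59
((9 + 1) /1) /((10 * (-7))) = -1 /7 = -0.14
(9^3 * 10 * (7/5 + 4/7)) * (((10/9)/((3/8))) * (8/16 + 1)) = 447120/7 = 63874.29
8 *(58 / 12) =116 / 3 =38.67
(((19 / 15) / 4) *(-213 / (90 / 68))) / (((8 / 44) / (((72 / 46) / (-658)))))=252263 / 378350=0.67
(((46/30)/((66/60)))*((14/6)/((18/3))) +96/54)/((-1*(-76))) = 689/22572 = 0.03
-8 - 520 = -528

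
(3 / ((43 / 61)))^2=33489 / 1849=18.11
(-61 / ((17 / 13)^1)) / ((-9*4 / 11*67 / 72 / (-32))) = -558272 / 1139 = -490.14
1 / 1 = 1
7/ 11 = 0.64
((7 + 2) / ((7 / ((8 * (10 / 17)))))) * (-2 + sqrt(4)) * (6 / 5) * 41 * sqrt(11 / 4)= 0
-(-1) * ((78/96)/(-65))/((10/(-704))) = 22/25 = 0.88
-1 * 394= -394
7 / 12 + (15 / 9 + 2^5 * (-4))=-503 / 4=-125.75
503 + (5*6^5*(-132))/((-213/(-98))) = -167614847/71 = -2360772.49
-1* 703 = -703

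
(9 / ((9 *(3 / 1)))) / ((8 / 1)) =1 / 24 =0.04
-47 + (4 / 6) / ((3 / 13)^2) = -931 / 27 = -34.48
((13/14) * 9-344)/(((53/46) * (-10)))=108077/3710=29.13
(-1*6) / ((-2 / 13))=39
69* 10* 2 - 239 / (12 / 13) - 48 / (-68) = 228845 / 204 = 1121.79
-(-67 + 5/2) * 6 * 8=3096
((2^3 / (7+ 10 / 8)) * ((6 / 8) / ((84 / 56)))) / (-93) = -16 / 3069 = -0.01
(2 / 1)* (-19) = -38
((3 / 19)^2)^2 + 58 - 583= -68418444 / 130321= -525.00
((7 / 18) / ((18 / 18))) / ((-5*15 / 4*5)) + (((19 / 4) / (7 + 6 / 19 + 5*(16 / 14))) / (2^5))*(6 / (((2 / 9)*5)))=42949039 / 748656000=0.06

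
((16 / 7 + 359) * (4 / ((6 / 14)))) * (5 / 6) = 2810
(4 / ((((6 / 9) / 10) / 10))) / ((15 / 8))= 320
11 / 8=1.38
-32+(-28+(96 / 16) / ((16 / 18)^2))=-1677 / 32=-52.41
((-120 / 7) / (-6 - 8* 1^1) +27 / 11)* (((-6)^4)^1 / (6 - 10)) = -642492 / 539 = -1192.01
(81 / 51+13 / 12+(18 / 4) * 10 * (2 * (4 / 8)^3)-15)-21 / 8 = -1511 / 408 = -3.70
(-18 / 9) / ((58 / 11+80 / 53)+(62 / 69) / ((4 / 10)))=-80454 / 363191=-0.22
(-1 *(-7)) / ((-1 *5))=-7 / 5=-1.40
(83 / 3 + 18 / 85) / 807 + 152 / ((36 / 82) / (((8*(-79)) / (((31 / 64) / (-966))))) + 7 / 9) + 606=308249391861686527 / 384608372999805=801.46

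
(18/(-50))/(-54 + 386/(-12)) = 54/12925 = 0.00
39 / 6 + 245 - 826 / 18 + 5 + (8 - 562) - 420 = -13741 / 18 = -763.39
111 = 111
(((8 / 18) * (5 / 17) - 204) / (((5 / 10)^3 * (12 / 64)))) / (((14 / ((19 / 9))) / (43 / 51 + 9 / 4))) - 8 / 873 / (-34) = -82912465660 / 20436057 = -4057.17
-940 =-940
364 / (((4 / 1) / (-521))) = -47411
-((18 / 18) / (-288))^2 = -1 / 82944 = -0.00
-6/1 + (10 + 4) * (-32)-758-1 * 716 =-1928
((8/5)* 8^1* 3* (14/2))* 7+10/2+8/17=160401/85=1887.07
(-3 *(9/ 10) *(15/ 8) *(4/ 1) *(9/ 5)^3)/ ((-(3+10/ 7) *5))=413343/ 77500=5.33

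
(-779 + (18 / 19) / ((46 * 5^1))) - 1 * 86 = -1890016 / 2185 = -865.00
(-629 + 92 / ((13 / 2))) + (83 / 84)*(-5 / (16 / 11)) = -10801937 / 17472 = -618.24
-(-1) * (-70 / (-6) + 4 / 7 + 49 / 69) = 6254 / 483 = 12.95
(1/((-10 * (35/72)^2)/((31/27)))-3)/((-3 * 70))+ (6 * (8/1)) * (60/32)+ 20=47169617/428750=110.02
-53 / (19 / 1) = -53 / 19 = -2.79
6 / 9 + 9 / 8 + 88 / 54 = 3.42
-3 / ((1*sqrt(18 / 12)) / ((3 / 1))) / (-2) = 3*sqrt(6) / 2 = 3.67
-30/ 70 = -3/ 7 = -0.43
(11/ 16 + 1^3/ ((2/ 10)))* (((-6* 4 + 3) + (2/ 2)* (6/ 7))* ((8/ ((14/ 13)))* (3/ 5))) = -71487/ 140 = -510.62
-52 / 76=-13 / 19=-0.68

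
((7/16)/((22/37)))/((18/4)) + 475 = 752659/1584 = 475.16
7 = 7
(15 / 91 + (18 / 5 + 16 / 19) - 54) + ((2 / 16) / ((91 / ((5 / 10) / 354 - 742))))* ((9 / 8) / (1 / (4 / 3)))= -1662270153 / 32643520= -50.92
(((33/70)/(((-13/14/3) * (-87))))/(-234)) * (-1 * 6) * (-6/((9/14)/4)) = -1232/73515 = -0.02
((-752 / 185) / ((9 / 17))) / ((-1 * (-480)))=-799 / 49950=-0.02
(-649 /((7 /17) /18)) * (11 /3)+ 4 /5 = -3640862 /35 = -104024.63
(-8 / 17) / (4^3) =-1 / 136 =-0.01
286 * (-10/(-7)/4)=715/7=102.14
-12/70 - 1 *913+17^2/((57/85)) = -962002/1995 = -482.21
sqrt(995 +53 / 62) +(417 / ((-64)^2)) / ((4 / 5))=2085 / 16384 +sqrt(3828066) / 62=31.68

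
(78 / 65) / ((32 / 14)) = 21 / 40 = 0.52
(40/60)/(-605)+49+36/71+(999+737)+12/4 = 230475818/128865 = 1788.51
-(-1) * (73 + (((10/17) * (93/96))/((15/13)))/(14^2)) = 11675731/159936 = 73.00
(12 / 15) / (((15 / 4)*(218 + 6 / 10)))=0.00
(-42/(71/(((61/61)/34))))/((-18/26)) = 91/3621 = 0.03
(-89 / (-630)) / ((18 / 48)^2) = 2848 / 2835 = 1.00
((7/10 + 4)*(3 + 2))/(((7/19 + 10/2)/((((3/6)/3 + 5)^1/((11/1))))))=27683/13464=2.06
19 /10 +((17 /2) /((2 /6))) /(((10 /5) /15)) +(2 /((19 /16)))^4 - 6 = 508763023 /2606420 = 195.20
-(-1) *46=46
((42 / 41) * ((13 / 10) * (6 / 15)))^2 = 298116 / 1050625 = 0.28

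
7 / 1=7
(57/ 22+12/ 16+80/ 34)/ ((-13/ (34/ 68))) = -4259/ 19448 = -0.22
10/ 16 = 5/ 8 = 0.62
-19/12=-1.58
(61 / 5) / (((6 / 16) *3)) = 488 / 45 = 10.84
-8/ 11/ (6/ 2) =-8/ 33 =-0.24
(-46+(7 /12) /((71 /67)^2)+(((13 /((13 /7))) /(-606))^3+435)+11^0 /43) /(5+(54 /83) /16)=1559682505074546463 /20182211398729647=77.28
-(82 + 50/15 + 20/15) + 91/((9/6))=-26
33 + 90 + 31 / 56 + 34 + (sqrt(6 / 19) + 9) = sqrt(114) / 19 + 9327 / 56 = 167.12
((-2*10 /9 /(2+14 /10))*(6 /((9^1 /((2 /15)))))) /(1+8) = -80 /12393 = -0.01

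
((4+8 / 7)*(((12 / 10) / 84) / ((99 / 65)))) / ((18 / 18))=26 / 539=0.05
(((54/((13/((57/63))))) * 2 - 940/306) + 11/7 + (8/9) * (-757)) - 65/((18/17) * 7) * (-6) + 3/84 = -11402345/18564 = -614.22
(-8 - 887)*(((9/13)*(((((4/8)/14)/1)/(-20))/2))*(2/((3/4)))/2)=537/728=0.74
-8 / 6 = -4 / 3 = -1.33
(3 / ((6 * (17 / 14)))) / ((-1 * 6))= -7 / 102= -0.07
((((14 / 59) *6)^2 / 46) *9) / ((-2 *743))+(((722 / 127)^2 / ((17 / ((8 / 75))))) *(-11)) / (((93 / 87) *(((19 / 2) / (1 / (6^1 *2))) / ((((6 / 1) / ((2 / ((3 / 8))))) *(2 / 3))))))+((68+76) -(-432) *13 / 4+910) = 93213625349610916394 / 37922764891818525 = 2457.99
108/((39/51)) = 1836/13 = 141.23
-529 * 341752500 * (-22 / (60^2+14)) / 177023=180787072500 / 29080051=6216.88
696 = 696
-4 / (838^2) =-1 / 175561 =-0.00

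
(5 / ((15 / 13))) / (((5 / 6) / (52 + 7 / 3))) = 4238 / 15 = 282.53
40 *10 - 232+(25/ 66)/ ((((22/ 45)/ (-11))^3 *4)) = -641103/ 704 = -910.66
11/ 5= 2.20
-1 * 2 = -2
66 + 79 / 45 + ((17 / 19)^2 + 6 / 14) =7844593 / 113715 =68.98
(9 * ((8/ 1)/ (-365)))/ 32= -9/ 1460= -0.01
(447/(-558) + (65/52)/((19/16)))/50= 889/176700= 0.01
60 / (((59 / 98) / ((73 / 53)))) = 429240 / 3127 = 137.27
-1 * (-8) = 8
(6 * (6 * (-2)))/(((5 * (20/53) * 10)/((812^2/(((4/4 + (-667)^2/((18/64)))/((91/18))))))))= -14310072504/1779557125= -8.04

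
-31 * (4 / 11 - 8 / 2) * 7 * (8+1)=78120 / 11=7101.82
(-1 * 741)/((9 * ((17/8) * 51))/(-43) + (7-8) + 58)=-84968/3935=-21.59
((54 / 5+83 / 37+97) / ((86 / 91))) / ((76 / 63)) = 58356207 / 604580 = 96.52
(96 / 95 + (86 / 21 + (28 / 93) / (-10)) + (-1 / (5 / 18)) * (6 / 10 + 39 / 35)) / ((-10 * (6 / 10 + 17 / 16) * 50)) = 271072 / 205634625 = 0.00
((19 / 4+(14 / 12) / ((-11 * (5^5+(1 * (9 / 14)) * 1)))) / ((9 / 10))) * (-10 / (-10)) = 5.28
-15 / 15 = -1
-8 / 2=-4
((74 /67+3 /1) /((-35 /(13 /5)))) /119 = -143 /55811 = -0.00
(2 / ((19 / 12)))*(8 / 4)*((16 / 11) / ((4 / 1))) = 192 / 209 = 0.92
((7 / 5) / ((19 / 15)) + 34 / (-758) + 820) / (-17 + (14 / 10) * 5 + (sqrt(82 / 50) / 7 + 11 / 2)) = -130369654800 / 713338261-827743840 * sqrt(41) / 713338261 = -190.19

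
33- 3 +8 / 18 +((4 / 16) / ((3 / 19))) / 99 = 36187 / 1188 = 30.46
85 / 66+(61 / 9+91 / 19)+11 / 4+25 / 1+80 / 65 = 4092053 / 97812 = 41.84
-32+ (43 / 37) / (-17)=-20171 / 629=-32.07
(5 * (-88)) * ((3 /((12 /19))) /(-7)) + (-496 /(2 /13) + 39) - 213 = -21696 /7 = -3099.43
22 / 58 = 11 / 29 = 0.38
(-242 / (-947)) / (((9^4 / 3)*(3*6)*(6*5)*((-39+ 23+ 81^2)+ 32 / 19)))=2299 / 69556467809610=0.00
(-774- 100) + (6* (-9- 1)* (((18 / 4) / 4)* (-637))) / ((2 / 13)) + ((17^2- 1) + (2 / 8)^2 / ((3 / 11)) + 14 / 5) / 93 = 278612.88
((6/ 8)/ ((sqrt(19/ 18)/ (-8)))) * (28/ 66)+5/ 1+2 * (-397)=-791.48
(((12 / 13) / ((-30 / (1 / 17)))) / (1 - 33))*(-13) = -1 / 1360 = -0.00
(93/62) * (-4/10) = -3/5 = -0.60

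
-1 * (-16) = 16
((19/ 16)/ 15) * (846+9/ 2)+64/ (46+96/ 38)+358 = 31469713/ 73760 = 426.65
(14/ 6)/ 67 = 7/ 201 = 0.03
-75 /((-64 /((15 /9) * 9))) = 1125 /64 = 17.58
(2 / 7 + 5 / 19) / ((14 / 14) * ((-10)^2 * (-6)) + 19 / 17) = -1241 / 1354073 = -0.00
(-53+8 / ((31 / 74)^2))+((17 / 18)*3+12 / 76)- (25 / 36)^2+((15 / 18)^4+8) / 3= -73751095 / 35495496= -2.08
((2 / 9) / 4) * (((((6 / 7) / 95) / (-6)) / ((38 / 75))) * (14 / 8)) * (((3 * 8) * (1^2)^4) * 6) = -15 / 361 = -0.04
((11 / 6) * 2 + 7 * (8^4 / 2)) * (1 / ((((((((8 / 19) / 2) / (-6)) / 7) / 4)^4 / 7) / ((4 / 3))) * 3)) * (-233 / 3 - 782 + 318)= -9799372212956872000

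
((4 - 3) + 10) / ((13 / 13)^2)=11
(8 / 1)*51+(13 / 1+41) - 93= 369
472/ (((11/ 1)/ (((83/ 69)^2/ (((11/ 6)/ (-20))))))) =-677.32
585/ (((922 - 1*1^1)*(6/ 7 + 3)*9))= 455/ 24867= 0.02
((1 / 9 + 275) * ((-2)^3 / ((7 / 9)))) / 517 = -5.47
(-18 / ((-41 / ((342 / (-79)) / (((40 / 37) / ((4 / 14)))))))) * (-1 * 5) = 56943 / 22673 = 2.51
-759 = -759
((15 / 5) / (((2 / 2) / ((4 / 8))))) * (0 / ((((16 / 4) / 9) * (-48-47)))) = 0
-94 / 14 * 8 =-376 / 7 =-53.71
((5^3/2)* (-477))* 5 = -298125/2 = -149062.50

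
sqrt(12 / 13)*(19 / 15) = 38*sqrt(39) / 195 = 1.22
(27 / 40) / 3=0.22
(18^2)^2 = 104976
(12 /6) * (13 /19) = 26 /19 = 1.37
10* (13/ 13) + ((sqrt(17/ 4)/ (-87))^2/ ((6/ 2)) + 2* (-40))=-6357943/ 90828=-70.00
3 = 3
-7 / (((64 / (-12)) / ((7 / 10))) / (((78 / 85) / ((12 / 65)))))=24843 / 5440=4.57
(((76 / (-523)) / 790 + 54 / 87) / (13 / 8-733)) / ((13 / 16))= -36602368 / 35053136215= -0.00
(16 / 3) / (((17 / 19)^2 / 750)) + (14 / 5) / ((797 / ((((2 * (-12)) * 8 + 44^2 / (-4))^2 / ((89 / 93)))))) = 684086275328 / 102498185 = 6674.13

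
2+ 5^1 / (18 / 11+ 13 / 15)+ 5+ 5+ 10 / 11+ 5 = 90436 / 4543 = 19.91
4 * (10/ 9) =40/ 9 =4.44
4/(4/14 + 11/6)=168/89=1.89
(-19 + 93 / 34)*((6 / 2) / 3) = -553 / 34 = -16.26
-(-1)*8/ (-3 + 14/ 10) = -5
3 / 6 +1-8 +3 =-7 / 2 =-3.50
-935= -935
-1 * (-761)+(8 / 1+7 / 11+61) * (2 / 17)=143839 / 187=769.19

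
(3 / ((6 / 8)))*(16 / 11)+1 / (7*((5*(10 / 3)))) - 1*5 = 3183 / 3850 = 0.83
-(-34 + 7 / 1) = 27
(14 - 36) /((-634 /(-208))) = -2288 /317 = -7.22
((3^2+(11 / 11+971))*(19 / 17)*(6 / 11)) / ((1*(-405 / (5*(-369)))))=2724.42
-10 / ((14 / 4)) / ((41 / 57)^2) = -64980 / 11767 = -5.52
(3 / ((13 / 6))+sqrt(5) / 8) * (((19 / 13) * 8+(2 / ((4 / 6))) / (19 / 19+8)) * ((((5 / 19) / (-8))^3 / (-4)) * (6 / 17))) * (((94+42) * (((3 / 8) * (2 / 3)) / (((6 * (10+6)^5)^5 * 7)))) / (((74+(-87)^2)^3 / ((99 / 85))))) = 18425 * sqrt(5) / 3036112865555162384064639177749764404671869109573517312+18425 / 274093522584841048561391036880187064310654850169831424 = 0.00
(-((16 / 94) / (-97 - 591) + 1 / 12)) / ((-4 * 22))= 2015 / 2134176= 0.00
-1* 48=-48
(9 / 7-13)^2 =6724 / 49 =137.22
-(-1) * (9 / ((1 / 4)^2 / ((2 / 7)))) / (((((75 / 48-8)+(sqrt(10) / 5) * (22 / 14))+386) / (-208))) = -67908771840 / 3011954551+56229888 * sqrt(10) / 3011954551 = -22.49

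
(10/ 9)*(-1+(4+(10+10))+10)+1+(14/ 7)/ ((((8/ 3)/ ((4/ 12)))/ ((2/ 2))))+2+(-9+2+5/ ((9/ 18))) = 42.92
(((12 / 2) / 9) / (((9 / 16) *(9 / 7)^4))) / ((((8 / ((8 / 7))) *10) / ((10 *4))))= 43904 / 177147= 0.25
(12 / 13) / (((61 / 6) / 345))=24840 / 793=31.32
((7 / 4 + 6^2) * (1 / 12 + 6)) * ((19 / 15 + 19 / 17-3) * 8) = -1730611 / 1530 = -1131.12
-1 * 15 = -15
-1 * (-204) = 204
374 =374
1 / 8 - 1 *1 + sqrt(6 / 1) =-7 / 8 + sqrt(6) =1.57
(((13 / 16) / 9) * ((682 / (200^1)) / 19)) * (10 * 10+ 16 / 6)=1.66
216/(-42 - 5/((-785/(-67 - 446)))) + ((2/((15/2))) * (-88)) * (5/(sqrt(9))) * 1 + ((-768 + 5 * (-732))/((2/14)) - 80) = -663507020/21321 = -31119.88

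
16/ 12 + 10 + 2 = 40/ 3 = 13.33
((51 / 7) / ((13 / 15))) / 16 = 0.53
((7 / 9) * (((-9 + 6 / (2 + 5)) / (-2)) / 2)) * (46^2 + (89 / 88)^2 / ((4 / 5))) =415370533 / 123904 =3352.36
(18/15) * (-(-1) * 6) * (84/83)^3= 21337344/2858935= 7.46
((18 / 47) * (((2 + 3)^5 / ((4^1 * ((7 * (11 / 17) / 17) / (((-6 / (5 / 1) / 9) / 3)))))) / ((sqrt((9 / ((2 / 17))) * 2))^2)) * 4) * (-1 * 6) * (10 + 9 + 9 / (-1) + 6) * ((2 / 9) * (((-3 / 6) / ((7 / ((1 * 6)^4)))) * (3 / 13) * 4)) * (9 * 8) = -56401920000 / 329329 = -171263.14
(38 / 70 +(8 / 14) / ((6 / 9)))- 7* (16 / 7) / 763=5261 / 3815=1.38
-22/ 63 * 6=-44/ 21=-2.10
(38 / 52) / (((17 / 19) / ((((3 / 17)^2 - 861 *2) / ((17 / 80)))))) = -7186051560 / 1085773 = -6618.37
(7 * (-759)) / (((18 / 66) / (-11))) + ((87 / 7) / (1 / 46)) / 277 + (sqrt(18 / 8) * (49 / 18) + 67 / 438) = 121332559835 / 566188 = 214297.30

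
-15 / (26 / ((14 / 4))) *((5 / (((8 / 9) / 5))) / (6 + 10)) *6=-70875 / 3328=-21.30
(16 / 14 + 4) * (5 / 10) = 18 / 7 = 2.57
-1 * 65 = -65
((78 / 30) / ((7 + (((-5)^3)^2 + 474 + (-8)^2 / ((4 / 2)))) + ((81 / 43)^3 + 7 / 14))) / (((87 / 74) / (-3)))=-152971468 / 372259996545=-0.00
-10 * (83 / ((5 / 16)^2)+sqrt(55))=-42496 / 5 - 10 * sqrt(55)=-8573.36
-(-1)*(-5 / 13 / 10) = -1 / 26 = -0.04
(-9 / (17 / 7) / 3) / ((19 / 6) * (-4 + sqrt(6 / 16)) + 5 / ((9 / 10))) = 43092 * sqrt(6) / 2062525 + 387072 / 2062525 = 0.24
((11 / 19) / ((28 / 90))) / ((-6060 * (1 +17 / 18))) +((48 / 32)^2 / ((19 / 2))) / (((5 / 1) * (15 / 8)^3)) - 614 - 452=-751772888599 / 705232500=-1065.99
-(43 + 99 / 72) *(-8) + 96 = 451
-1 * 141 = -141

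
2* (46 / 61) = 92 / 61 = 1.51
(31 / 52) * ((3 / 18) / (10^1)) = 31 / 3120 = 0.01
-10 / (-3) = 10 / 3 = 3.33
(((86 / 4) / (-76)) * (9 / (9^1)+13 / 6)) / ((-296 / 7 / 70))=10535 / 7104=1.48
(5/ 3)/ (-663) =-0.00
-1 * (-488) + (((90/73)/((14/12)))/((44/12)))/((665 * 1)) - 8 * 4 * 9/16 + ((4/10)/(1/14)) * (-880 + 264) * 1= -11137638894/3737965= -2979.60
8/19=0.42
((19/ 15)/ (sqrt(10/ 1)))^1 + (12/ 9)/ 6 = 2/ 9 + 19 * sqrt(10)/ 150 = 0.62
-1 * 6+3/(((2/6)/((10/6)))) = 9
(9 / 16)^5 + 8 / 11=9038147 / 11534336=0.78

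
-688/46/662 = -172/7613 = -0.02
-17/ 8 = -2.12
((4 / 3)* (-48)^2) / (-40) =-384 / 5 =-76.80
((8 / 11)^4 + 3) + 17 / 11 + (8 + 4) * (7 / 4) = 25.83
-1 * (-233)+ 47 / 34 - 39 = 195.38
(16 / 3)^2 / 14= 128 / 63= 2.03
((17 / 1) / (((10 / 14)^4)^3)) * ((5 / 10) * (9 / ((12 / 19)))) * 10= 13412207297769 / 195312500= 68670.50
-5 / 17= -0.29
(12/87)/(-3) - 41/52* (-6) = 10597/2262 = 4.68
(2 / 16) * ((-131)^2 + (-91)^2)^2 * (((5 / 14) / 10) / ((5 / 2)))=161823841 / 140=1155884.58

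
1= 1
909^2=826281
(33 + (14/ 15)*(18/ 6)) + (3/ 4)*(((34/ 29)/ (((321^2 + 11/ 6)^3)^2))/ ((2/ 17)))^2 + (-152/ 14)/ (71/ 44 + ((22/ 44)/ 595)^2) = 4792105874157912005650666328749665134148345413796995506901120477804899714099357007/ 164837865137857204189251359965536860078066157947812230629369397628384282974638065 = 29.07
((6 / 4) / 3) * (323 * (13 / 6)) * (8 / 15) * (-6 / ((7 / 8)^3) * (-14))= 17199104 / 735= 23400.14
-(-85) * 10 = 850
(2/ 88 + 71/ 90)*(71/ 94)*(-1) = -114097/ 186120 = -0.61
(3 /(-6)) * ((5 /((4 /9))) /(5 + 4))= -5 /8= -0.62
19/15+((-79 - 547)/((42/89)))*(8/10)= -22259/21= -1059.95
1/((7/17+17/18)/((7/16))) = 1071/3320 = 0.32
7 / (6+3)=7 / 9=0.78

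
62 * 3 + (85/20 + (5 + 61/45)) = 35389/180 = 196.61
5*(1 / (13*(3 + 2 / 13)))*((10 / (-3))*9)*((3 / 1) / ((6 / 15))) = -27.44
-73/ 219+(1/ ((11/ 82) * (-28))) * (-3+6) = -523/ 462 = -1.13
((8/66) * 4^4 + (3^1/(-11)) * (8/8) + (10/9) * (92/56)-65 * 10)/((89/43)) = -18398410/61677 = -298.30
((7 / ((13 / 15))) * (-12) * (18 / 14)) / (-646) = 810 / 4199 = 0.19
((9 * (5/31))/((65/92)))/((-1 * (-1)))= 828/403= 2.05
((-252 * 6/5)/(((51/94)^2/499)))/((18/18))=-740739552/1445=-512622.53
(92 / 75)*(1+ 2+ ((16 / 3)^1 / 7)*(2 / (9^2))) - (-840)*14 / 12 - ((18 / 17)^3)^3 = 2971397795073738928 / 3025769668820955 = 982.03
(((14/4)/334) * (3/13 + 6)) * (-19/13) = -0.10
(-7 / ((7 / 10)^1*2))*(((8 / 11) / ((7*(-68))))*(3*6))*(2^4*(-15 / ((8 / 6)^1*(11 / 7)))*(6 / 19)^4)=-0.16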